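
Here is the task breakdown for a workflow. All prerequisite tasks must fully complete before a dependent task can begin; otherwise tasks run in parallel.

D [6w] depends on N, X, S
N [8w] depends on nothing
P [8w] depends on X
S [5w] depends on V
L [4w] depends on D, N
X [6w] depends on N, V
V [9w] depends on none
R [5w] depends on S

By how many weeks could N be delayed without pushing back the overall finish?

1

V→X→D→L = 9+6+6+4 = 25 sets the makespan at 25 weeks.
The longest chain containing N totals 24 weeks.
Float = 25 − 24 = 1.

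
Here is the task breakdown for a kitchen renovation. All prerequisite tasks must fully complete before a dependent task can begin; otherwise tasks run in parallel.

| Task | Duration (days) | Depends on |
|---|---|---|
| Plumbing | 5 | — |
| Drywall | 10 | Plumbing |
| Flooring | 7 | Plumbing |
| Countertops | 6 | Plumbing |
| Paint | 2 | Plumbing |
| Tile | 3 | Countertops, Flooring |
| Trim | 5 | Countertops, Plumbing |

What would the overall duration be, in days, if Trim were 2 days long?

As given, the longest chain is Plumbing→Countertops→Trim = 5+6+5 = 16, so the finish is 16 days.
Since Trim is critical, the -3 change carries straight to that chain (now 13 days).
The binding chain switches to Plumbing→Drywall = 5+10 = 15; finish 15 days.

15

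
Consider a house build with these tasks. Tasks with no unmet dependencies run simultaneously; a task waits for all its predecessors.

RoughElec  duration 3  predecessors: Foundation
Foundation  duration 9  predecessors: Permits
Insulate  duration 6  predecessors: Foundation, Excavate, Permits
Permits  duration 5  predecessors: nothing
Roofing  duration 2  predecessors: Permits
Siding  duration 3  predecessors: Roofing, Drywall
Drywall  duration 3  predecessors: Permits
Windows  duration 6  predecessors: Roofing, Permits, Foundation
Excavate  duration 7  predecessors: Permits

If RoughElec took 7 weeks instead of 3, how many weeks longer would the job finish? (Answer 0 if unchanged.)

1

Baseline: Permits→Foundation→Windows = 5+9+6 = 20 → 20 weeks.
RoughElec is off the critical path — its longest chain is 17 weeks, giving 3 of slack.
The binding chain switches to Permits→Foundation→RoughElec = 5+9+7 = 21; finish 21 weeks.
Change in finish: 21 − 20 = +1 weeks.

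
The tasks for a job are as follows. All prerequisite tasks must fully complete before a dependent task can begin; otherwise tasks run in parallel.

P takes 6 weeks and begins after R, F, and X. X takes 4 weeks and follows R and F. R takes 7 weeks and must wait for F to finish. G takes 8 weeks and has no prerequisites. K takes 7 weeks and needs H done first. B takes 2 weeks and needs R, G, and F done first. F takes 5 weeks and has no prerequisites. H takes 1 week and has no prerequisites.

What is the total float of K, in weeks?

14

Critical path: F→R→X→P = 5+7+4+6 = 22, so the finish is 22 weeks.
The longest chain containing K totals 8 weeks.
So K can slip 22 − 8 = 14 weeks.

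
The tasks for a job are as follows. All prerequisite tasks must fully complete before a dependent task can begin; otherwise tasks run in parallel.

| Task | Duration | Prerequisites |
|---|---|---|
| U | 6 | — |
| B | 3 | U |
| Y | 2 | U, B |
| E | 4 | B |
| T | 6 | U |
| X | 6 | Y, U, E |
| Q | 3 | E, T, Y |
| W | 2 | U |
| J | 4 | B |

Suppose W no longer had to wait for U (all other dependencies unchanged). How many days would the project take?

With the dependency in place, U→B→E→X = 6+3+4+6 = 19 sets the finish at 19 days.
Without U→W, W's earliest start moves from 6 to 0.
New critical path: U→B→E→X = 6+3+4+6 = 19 ⇒ 19 days.

19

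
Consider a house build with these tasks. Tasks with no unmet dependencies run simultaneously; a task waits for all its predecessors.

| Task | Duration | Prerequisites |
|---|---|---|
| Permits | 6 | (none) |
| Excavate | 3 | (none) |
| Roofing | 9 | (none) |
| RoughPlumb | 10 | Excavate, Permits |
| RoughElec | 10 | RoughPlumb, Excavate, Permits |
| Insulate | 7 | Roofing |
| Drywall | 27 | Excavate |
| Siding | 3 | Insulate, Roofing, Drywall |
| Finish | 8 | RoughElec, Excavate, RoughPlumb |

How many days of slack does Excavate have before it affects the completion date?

1

Critical path: Permits→RoughPlumb→RoughElec→Finish = 6+10+10+8 = 34, so the finish is 34 days.
Excavate finishes as early as 3 and must finish by 4.
So Excavate can slip 4 − 3 = 1 day.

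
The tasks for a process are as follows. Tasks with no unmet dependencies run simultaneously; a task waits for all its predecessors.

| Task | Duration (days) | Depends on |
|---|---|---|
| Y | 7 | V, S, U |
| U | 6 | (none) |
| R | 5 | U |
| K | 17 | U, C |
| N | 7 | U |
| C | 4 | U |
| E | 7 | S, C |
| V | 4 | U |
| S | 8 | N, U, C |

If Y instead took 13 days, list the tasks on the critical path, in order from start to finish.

Critical path before the change: U→N→S→Y = 6+7+8+7 = 28 giving 28 days.
Since Y is critical, the +6 change carries straight to that chain (now 34 days).
That remains the longest chain; total 34 days.

U, N, S, Y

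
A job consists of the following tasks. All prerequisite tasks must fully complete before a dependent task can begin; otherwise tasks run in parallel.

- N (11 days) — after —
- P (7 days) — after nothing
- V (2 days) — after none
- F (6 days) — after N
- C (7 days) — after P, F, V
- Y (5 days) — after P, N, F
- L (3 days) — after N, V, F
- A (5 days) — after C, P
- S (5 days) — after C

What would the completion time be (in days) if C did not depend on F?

With the dependency in place, N→F→C→A = 11+6+7+5 = 29 sets the finish at 29 days.
Without F→C, C's earliest start moves from 17 to 7.
The longest chain is now N→F→Y = 11+6+5 = 22, so the job takes 22 days.

22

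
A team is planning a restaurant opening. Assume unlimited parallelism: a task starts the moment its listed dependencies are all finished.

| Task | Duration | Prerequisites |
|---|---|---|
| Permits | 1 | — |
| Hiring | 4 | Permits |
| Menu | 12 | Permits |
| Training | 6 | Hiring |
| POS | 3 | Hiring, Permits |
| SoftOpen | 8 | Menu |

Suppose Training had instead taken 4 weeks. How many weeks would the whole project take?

The binding path is Permits→Menu→SoftOpen = 1+12+8 = 21; finish at 21 weeks.
Training is off the critical path — its longest chain is 11 weeks, giving 10 of slack.
That remains the longest chain; total 21 weeks.

21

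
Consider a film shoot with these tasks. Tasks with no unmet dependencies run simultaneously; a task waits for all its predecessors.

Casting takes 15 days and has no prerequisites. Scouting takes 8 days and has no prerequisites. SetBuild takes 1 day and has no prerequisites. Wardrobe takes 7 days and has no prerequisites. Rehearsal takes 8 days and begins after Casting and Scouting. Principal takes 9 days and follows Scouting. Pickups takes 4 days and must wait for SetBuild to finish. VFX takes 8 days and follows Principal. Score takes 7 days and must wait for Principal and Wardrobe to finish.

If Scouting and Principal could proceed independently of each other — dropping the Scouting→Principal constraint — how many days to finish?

23

Original critical path: Scouting→Principal→VFX = 8+9+8 = 25 ⇒ 25 days.
Without Scouting→Principal, Principal's earliest start moves from 8 to 0.
The longest chain is now Casting→Rehearsal = 15+8 = 23, so the job takes 23 days.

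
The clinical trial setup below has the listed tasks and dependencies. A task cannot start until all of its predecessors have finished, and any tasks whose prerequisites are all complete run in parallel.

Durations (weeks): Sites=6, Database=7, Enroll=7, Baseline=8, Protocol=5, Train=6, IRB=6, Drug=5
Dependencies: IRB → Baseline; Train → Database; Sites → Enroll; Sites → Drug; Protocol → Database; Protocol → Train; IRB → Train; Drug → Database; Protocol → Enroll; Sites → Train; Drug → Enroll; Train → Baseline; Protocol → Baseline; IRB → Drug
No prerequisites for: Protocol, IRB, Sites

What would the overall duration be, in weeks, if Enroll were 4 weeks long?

20

The binding path is IRB→Train→Baseline = 6+6+8 = 20; finish at 20 weeks.
The longest path through Enroll is only 18 weeks, so Enroll has float 2.
No other chain overtakes it, so the finish is 20 weeks.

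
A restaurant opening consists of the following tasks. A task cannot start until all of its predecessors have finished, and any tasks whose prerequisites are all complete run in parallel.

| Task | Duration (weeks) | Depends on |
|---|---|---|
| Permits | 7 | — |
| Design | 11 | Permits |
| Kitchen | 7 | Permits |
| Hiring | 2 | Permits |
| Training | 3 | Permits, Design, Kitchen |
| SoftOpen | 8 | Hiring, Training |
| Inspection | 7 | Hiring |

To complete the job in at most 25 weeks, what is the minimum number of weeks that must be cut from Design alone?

Current finish: 29 weeks; target: 25.
Design is on every critical path, so each week cut from Design cuts the finish by one (this holds down to a finish of 25).
Need 29 − 25 = 4 weeks off Design → Design becomes 7 weeks, finish becomes 25.

4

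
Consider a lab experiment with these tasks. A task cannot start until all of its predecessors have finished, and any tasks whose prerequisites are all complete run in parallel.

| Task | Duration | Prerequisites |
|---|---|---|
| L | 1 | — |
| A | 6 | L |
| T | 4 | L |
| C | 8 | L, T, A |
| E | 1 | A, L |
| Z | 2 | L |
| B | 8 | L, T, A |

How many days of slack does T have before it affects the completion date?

Critical path: L→A→C = 1+6+8 = 15, so the finish is 15 days.
T finishes as early as 5 and must finish by 7.
Float = 15 − 13 = 2.

2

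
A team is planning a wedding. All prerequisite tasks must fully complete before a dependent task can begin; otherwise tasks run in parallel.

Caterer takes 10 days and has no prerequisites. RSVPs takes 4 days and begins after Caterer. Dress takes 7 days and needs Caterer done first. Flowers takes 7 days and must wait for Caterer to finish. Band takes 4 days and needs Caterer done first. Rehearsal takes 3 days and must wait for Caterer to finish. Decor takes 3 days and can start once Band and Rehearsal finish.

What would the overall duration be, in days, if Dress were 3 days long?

Actual critical path: Caterer→Dress = 10+7 = 17 ⇒ 17 days.
Since Dress is critical, the -4 change carries straight to that chain (now 13 days).
New critical path: Caterer→Flowers = 10+7 = 17 ⇒ 17 days.

17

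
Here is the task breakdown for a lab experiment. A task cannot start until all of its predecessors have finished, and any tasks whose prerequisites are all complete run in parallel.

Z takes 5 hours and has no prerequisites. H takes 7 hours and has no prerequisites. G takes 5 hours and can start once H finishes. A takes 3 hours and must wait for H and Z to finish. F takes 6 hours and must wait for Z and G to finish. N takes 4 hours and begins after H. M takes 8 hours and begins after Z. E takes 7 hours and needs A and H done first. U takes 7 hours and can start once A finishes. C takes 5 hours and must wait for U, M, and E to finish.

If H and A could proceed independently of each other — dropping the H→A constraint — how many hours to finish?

Original critical path: H→A→E→C = 7+3+7+5 = 22 ⇒ 22 hours.
Without H→A, A's earliest start moves from 7 to 5.
New critical path: Z→A→E→C = 5+3+7+5 = 20 ⇒ 20 hours.

20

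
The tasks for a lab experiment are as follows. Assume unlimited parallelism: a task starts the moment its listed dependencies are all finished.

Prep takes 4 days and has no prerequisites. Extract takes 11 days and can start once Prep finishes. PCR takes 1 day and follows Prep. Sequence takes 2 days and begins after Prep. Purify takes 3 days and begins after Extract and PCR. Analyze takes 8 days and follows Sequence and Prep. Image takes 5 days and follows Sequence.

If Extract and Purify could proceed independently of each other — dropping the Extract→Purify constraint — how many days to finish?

With the dependency in place, Prep→Extract→Purify = 4+11+3 = 18 sets the finish at 18 days.
Without Extract→Purify, Purify's earliest start moves from 15 to 5.
After: Prep→Extract = 4+11 = 15 → 15 days.

15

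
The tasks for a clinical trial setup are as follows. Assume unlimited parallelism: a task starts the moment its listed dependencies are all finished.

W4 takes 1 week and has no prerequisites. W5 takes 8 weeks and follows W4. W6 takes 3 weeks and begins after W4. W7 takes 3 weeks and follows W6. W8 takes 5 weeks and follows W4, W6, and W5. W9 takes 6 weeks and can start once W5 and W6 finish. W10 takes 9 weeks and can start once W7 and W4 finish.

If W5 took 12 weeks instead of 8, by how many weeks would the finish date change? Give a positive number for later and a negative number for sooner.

Baseline: W4→W6→W7→W10 = 1+3+3+9 = 16 → 16 weeks.
W5 is off the critical path — its longest chain is 15 weeks, giving 1 of slack.
Now W4→W5→W9 = 1+12+6 = 19 is longest, so the finish becomes 19 weeks.
Change in finish: 19 − 16 = +3 weeks.

3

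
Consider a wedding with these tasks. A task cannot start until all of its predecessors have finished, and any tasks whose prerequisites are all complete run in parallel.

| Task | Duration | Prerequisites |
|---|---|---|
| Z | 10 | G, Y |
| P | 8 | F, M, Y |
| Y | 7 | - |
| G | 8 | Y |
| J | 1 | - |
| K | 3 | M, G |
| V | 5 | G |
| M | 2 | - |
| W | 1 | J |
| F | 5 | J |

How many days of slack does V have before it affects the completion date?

5

Y→G→Z = 7+8+10 = 25 sets the makespan at 25 days.
V finishes as early as 20 and must finish by 25.
Slack of V = 20 − 15 = 5 days.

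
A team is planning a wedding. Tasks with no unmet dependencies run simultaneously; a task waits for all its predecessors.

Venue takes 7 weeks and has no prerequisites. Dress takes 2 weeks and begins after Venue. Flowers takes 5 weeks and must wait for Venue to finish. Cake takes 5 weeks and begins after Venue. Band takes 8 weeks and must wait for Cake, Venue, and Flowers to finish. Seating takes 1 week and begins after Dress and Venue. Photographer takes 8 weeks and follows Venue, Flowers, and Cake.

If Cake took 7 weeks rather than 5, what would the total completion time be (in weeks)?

As given, the longest chain is Venue→Cake→Band = 7+5+8 = 20, so the finish is 20 weeks.
Since Cake is critical, the +2 change carries straight to that chain (now 22 weeks).
No other chain overtakes it, so the finish is 22 weeks.

22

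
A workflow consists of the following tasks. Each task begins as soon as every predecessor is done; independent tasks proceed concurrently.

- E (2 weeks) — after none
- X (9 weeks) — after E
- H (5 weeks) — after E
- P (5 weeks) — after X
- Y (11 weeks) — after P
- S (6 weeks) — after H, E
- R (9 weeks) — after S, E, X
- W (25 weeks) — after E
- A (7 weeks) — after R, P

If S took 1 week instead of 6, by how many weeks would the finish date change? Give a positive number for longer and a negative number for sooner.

The binding path is E→H→S→R→A = 2+5+6+9+7 = 29; finish at 29 weeks.
S lies on that path, so at 1 week the path becomes 24 weeks.
New critical path: E→X→P→Y = 2+9+5+11 = 27 ⇒ 27 weeks.
Change in finish: 27 − 29 = -2 weeks.

-2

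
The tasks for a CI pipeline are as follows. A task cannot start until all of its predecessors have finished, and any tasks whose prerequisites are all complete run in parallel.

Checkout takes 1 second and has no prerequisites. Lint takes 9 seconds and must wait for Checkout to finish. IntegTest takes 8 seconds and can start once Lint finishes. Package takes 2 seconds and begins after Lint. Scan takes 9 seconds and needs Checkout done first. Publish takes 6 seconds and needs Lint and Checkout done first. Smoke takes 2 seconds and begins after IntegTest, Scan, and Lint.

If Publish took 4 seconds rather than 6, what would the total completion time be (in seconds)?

Actual critical path: Checkout→Lint→IntegTest→Smoke = 1+9+8+2 = 20 ⇒ 20 seconds.
Publish has 4 seconds of float (longest path through it is 16).
That remains the longest chain; total 20 seconds.

20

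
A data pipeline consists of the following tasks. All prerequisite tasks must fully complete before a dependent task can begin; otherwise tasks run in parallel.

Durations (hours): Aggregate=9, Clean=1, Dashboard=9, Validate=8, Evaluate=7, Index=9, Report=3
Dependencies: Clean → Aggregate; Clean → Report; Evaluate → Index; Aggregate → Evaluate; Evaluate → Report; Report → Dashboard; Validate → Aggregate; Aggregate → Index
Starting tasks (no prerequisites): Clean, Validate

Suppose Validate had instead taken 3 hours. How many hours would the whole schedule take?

31

The binding path is Validate→Aggregate→Evaluate→Report→Dashboard = 8+9+7+3+9 = 36; finish at 36 hours.
Validate is on the critical path; changing it to 3 makes that path 31 hours.
That remains the longest chain; total 31 hours.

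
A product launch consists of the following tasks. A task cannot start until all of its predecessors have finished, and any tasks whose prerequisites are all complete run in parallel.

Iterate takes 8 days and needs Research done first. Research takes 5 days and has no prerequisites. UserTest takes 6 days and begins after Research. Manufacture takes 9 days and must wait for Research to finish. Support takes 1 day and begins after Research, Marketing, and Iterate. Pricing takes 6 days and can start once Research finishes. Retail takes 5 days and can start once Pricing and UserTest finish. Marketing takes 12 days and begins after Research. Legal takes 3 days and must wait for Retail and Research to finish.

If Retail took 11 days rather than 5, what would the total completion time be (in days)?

Actual critical path: Research→UserTest→Retail→Legal = 5+6+5+3 = 19 ⇒ 19 days.
Retail lies on that path, so at 11 days the path becomes 25 days.
That remains the longest chain; total 25 days.

25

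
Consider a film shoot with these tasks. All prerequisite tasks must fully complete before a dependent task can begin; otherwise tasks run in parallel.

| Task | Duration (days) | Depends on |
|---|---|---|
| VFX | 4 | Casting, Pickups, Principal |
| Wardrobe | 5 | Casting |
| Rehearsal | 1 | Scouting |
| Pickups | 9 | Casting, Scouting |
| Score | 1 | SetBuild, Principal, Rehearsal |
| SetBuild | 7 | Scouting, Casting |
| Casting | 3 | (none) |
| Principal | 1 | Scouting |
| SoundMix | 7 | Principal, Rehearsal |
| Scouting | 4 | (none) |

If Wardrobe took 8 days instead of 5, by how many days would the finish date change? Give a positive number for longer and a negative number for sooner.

0

Baseline: Scouting→Pickups→VFX = 4+9+4 = 17 → 17 days.
The longest path through Wardrobe is only 8 days, so Wardrobe has float 9.
The critical path is still Scouting→Pickups→VFX; finish is now 17 days.
Change in finish: 17 − 17 = +0 days.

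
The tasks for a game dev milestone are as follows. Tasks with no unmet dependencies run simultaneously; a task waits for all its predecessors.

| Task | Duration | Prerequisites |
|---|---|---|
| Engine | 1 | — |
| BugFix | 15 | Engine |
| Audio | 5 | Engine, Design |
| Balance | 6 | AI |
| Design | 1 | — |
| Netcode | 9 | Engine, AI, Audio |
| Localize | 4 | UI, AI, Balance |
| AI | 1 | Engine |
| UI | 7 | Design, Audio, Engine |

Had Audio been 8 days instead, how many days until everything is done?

Actual critical path: Design→Audio→UI→Localize = 1+5+7+4 = 17 ⇒ 17 days.
Audio is on the critical path; changing it to 8 makes that path 20 days.
That remains the longest chain; total 20 days.

20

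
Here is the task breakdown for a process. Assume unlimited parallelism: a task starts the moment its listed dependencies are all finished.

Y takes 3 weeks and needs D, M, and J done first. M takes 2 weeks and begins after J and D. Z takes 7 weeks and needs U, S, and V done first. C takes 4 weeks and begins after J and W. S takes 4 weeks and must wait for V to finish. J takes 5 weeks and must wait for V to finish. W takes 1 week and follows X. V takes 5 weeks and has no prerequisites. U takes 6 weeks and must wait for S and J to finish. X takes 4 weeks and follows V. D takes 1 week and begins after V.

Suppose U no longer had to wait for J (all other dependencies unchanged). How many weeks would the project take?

22

Original critical path: V→J→U→Z = 5+5+6+7 = 23 ⇒ 23 weeks.
Without J→U, U's earliest start moves from 10 to 9.
New critical path: V→S→U→Z = 5+4+6+7 = 22 ⇒ 22 weeks.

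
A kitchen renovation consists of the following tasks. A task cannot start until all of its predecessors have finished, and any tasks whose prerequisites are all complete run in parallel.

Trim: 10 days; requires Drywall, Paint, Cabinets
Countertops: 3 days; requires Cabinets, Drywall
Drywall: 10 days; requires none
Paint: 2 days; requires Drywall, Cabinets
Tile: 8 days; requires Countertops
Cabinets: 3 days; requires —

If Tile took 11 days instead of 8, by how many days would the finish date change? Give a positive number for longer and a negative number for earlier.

As given, the longest chain is Drywall→Paint→Trim = 10+2+10 = 22, so the finish is 22 days.
Tile is off the critical path — its longest chain is 21 days, giving 1 of slack.
The binding chain switches to Drywall→Countertops→Tile = 10+3+11 = 24; finish 24 days.
Change in finish: 24 − 22 = +2 days.

2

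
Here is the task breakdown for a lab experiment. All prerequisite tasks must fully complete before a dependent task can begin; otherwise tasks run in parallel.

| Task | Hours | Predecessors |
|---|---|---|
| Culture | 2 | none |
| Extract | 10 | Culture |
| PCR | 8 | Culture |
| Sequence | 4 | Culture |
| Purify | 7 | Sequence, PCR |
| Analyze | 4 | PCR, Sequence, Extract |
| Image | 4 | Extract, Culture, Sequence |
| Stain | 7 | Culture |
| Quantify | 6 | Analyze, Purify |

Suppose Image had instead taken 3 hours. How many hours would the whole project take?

Critical path before the change: Culture→PCR→Purify→Quantify = 2+8+7+6 = 23 giving 23 hours.
The longest path through Image is only 16 hours, so Image has float 7.
That remains the longest chain; total 23 hours.

23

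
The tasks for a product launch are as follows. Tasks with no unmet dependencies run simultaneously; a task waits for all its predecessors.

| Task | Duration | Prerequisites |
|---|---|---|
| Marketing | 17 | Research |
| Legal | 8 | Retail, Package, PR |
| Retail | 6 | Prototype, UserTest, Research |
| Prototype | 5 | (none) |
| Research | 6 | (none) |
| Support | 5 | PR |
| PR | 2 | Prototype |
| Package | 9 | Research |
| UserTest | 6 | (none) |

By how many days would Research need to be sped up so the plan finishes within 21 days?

Current finish: 23 days; target: 21.
Research is on every critical path, so each day cut from Research cuts the finish by one (this holds down to a finish of 20).
Need 23 − 21 = 2 days off Research → Research becomes 4 days, finish becomes 21.

2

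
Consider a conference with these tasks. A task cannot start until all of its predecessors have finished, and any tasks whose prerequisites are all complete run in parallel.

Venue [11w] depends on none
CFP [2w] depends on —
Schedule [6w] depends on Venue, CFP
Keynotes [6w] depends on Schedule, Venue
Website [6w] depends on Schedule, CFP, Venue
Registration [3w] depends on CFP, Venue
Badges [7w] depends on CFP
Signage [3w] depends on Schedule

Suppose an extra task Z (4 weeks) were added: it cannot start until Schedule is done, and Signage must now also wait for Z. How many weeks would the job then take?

24

Originally the job takes 23 weeks.
With Z inserted, Signage now waits for max(Schedule, Z).
New critical path: Venue→Schedule→Z→Signage = 11+6+4+3 = 24 ⇒ 24 weeks.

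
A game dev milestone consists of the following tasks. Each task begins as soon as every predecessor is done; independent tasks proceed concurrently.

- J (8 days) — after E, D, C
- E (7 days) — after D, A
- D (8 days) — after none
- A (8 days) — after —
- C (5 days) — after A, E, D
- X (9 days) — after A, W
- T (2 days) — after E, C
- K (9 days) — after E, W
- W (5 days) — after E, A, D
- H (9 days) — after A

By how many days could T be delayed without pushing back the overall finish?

7

The longest chain is D→E→W→K = 8+7+5+9 = 29; overall finish 29 days.
Longest path through T: 22 days (earliest finish 22, latest finish 29).
So T can slip 29 − 22 = 7 days.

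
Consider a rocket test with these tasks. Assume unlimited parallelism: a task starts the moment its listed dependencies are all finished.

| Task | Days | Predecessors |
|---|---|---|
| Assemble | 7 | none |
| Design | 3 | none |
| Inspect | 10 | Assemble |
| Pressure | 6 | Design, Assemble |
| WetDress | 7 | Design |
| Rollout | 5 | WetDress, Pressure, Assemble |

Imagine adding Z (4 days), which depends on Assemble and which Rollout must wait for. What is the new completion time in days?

Originally the project takes 18 days.
With Z inserted, Rollout now waits for max(WetDress, Pressure, Assemble, Z).
New critical path: Assemble→Pressure→Rollout = 7+6+5 = 18 ⇒ 18 days.

18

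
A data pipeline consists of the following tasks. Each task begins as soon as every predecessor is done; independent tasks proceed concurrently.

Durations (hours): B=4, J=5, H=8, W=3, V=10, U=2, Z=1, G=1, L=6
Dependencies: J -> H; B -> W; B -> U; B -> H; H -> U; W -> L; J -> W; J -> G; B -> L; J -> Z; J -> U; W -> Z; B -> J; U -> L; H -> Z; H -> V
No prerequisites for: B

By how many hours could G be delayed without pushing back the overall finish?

B→J→H→V = 4+5+8+10 = 27 sets the makespan at 27 hours.
G finishes as early as 10 and must finish by 27.
Float = 27 − 10 = 17.

17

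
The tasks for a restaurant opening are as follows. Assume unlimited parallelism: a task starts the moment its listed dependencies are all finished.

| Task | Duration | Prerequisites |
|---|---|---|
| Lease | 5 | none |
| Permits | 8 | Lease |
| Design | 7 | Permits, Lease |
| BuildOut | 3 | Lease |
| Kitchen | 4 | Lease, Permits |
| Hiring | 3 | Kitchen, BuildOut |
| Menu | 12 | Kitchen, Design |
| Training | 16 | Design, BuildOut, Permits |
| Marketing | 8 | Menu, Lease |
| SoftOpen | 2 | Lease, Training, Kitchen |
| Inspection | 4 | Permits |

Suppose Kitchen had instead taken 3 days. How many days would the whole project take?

40

Baseline: Lease→Permits→Design→Menu→Marketing = 5+8+7+12+8 = 40 → 40 days.
Kitchen has 3 days of float (longest path through it is 37).
That remains the longest chain; total 40 days.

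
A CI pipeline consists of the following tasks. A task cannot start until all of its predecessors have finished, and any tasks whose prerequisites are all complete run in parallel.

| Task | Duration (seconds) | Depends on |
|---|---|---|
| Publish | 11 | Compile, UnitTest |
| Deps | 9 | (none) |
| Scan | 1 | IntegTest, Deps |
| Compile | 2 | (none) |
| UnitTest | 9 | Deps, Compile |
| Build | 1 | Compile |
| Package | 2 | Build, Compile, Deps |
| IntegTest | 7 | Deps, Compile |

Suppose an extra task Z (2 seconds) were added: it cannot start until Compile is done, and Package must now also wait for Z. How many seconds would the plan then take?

29

Originally the plan takes 29 seconds.
With Z inserted, Package now waits for max(Build, Compile, Deps, Z).
New critical path: Deps→UnitTest→Publish = 9+9+11 = 29 ⇒ 29 seconds.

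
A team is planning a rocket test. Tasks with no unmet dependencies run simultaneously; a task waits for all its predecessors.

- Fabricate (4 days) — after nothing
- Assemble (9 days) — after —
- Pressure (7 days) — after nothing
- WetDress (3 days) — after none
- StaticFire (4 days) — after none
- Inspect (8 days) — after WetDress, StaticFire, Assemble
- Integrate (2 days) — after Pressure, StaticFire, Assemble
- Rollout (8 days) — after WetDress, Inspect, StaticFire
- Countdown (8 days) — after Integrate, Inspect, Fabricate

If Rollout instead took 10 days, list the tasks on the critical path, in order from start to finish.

Assemble, Inspect, Rollout

Critical path before the change: Assemble→Inspect→Rollout = 9+8+8 = 25 giving 25 days.
Rollout lies on that path, so at 10 days the path becomes 27 days.
That remains the longest chain; total 27 days.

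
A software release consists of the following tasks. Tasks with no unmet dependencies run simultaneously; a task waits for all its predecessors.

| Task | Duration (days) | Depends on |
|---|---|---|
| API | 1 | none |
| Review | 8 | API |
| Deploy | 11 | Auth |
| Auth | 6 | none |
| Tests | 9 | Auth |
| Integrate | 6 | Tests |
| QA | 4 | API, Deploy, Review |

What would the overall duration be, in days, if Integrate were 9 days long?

Actual critical path: Auth→Tests→Integrate = 6+9+6 = 21 ⇒ 21 days.
Integrate is on the critical path; changing it to 9 makes that path 24 days.
No other chain overtakes it, so the finish is 24 days.

24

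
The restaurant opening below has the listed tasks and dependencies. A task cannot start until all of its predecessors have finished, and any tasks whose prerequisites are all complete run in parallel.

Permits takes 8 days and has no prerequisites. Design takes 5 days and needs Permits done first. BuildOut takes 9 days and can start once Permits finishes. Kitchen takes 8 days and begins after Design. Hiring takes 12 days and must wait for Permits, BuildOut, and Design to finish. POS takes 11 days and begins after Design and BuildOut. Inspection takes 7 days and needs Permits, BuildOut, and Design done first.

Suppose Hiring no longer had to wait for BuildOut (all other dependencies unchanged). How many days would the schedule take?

With the dependency in place, Permits→BuildOut→Hiring = 8+9+12 = 29 sets the finish at 29 days.
Without BuildOut→Hiring, Hiring's earliest start moves from 17 to 13.
After: Permits→BuildOut→POS = 8+9+11 = 28 → 28 days.

28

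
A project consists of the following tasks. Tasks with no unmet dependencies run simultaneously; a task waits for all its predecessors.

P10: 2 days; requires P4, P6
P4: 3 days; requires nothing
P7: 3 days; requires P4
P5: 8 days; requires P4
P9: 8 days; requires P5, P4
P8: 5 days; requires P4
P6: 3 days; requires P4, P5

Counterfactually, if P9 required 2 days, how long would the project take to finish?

16

As given, the longest chain is P4→P5→P9 = 3+8+8 = 19, so the finish is 19 days.
P9 lies on that path, so at 2 days the path becomes 13 days.
The binding chain switches to P4→P5→P6→P10 = 3+8+3+2 = 16; finish 16 days.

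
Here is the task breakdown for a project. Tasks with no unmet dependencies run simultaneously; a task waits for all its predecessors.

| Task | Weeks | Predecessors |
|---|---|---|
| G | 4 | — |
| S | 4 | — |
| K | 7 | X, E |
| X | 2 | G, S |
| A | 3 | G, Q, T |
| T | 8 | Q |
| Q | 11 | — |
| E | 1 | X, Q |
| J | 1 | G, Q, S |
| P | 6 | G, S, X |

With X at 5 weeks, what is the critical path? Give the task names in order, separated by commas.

Q, T, A

The binding path is Q→T→A = 11+8+3 = 22; finish at 22 weeks.
X has 8 weeks of float (longest path through it is 14).
That remains the longest chain; total 22 weeks.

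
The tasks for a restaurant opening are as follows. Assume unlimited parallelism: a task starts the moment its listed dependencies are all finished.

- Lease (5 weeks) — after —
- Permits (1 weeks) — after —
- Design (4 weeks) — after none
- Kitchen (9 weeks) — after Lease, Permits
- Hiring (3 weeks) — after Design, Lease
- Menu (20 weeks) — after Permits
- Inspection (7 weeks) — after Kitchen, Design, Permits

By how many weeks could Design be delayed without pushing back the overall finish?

Critical path: Lease→Kitchen→Inspection = 5+9+7 = 21, so the finish is 21 weeks.
The longest chain containing Design totals 11 weeks.
Slack of Design = 10 − 0 = 10 weeks.

10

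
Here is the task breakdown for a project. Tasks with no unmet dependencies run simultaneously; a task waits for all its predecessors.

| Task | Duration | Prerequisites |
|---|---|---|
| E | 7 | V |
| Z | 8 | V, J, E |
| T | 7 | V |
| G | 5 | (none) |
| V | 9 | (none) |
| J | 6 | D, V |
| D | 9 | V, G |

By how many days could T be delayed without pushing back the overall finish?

The longest chain is V→D→J→Z = 9+9+6+8 = 32; overall finish 32 days.
T finishes as early as 16 and must finish by 32.
So T can slip 32 − 16 = 16 days.

16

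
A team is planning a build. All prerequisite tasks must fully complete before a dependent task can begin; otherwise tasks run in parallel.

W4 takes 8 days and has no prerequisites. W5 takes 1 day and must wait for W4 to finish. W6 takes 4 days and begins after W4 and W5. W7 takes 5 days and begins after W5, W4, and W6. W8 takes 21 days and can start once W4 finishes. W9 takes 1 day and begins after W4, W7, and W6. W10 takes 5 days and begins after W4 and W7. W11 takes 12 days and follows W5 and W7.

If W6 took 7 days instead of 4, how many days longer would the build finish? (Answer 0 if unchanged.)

Baseline: W4→W5→W6→W7→W11 = 8+1+4+5+12 = 30 → 30 days.
W6 is on the critical path; changing it to 7 makes that path 33 days.
The critical path is still W4→W5→W6→W7→W11; finish is now 33 days.
Change in finish: 33 − 30 = +3 days.

3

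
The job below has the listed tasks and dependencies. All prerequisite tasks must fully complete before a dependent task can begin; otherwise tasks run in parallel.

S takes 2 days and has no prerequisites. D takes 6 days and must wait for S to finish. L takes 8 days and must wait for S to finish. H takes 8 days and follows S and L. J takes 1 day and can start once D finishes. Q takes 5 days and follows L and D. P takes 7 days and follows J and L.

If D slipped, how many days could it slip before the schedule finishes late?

2

The longest chain is S→L→H = 2+8+8 = 18; overall finish 18 days.
Longest path through D: 16 days (earliest finish 8, latest finish 10).
Slack of D = 4 − 2 = 2 days.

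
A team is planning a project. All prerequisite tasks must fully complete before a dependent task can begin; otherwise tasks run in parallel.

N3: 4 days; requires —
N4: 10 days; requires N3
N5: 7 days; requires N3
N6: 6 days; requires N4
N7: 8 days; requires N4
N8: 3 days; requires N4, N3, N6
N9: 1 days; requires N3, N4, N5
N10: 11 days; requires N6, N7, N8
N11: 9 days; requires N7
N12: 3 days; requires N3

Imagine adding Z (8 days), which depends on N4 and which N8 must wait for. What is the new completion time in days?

36

Originally the plan takes 34 days.
With Z inserted, N8 now waits for max(N4, N3, N6, Z).
New critical path: N3→N4→Z→N8→N10 = 4+10+8+3+11 = 36 ⇒ 36 days.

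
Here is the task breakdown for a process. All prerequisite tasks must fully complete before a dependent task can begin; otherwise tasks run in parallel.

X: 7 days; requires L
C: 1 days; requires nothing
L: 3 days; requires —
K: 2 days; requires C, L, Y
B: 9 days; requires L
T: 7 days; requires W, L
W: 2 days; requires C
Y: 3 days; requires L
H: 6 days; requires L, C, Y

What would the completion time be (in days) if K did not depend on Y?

12

Before: longest chain L→Y→H = 3+3+6 = 12, finish 12.
Without Y→K, K's earliest start moves from 6 to 3.
The longest chain is now L→Y→H = 3+3+6 = 12, so the job takes 12 days.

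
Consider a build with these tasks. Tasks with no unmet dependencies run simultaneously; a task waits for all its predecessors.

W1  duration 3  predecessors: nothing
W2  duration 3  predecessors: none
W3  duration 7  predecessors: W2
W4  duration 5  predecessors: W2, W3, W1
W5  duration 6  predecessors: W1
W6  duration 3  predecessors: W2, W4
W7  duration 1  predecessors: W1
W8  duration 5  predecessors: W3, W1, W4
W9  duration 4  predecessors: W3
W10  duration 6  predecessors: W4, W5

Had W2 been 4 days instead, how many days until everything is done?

Critical path before the change: W2→W3→W4→W10 = 3+7+5+6 = 21 giving 21 days.
Since W2 is critical, the +1 change carries straight to that chain (now 22 days).
That remains the longest chain; total 22 days.

22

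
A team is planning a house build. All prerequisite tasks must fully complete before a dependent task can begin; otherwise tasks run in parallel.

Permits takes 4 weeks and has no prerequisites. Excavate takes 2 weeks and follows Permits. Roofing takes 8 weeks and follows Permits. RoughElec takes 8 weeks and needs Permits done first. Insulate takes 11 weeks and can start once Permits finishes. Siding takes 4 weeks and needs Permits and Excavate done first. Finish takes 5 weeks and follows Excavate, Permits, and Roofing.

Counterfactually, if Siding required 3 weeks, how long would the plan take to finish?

Critical path before the change: Permits→Roofing→Finish = 4+8+5 = 17 giving 17 weeks.
Siding has 7 weeks of float (longest path through it is 10).
The critical path is still Permits→Roofing→Finish; finish is now 17 weeks.

17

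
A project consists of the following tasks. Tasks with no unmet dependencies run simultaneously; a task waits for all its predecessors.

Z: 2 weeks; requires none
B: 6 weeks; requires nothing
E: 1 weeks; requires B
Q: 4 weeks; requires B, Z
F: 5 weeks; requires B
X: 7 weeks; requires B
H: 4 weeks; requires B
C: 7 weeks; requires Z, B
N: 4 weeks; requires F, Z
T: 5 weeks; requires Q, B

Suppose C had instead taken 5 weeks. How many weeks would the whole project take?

Critical path before the change: B→Q→T = 6+4+5 = 15 giving 15 weeks.
C is off the critical path — its longest chain is 13 weeks, giving 2 of slack.
That remains the longest chain; total 15 weeks.

15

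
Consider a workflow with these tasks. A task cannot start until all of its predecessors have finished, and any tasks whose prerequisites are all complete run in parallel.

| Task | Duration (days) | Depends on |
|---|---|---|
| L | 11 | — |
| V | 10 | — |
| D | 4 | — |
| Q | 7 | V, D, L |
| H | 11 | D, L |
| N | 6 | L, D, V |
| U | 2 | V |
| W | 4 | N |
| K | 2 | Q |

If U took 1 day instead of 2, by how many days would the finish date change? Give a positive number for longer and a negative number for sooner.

0

Critical path before the change: L→H = 11+11 = 22 giving 22 days.
U has 10 days of float (longest path through it is 12).
The critical path is still L→H; finish is now 22 days.
Change in finish: 22 − 22 = +0 days.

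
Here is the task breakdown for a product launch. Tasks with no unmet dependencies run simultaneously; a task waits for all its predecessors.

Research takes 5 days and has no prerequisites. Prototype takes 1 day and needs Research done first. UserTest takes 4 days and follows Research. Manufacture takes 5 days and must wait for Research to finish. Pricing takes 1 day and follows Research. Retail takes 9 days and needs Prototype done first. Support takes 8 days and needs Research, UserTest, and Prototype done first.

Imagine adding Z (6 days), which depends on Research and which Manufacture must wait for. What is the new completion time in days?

Originally the plan takes 17 days.
With Z inserted, Manufacture now waits for max(Research, Z).
New critical path: Research→UserTest→Support = 5+4+8 = 17 ⇒ 17 days.

17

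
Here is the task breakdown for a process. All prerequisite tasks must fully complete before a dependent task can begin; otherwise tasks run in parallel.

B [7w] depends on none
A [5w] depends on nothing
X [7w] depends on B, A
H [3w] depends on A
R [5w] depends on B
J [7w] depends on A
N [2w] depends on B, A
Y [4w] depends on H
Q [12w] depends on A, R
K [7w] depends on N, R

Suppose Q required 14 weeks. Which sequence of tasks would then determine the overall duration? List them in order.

As given, the longest chain is B→R→Q = 7+5+12 = 24, so the finish is 24 weeks.
Q is on the critical path; changing it to 14 makes that path 26 weeks.
The critical path is still B→R→Q; finish is now 26 weeks.

B, R, Q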